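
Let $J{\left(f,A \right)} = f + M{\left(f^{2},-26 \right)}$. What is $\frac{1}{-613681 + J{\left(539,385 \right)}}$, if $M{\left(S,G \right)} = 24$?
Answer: $- \frac{1}{613118} \approx -1.631 \cdot 10^{-6}$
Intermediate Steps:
$J{\left(f,A \right)} = 24 + f$ ($J{\left(f,A \right)} = f + 24 = 24 + f$)
$\frac{1}{-613681 + J{\left(539,385 \right)}} = \frac{1}{-613681 + \left(24 + 539\right)} = \frac{1}{-613681 + 563} = \frac{1}{-613118} = - \frac{1}{613118}$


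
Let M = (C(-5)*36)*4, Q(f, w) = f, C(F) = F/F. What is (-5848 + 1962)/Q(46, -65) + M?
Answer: 1369/23 ≈ 59.522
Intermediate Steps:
C(F) = 1
M = 144 (M = (1*36)*4 = 36*4 = 144)
(-5848 + 1962)/Q(46, -65) + M = (-5848 + 1962)/46 + 144 = -3886*1/46 + 144 = -1943/23 + 144 = 1369/23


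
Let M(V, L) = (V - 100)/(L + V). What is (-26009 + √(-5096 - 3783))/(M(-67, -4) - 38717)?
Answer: 1846639/2748740 - 71*I*√8879/2748740 ≈ 0.67181 - 0.0024339*I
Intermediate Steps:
M(V, L) = (-100 + V)/(L + V)
(-26009 + √(-5096 - 3783))/(M(-67, -4) - 38717) = (-26009 + √(-5096 - 3783))/((-100 - 67)/(-4 - 67) - 38717) = (-26009 + √(-8879))/(-167/(-71) - 38717) = (-26009 + I*√8879)/(-1/71*(-167) - 38717) = (-26009 + I*√8879)/(167/71 - 38717) = (-26009 + I*√8879)/(-2748740/71) = (-26009 + I*√8879)*(-71/2748740) = 1846639/2748740 - 71*I*√8879/2748740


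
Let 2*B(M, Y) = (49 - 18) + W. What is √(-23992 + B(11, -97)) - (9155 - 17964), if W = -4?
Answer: 8809 + I*√95914/2 ≈ 8809.0 + 154.85*I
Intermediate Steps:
B(M, Y) = 27/2 (B(M, Y) = ((49 - 18) - 4)/2 = (31 - 4)/2 = (½)*27 = 27/2)
√(-23992 + B(11, -97)) - (9155 - 17964) = √(-23992 + 27/2) - (9155 - 17964) = √(-47957/2) - 1*(-8809) = I*√95914/2 + 8809 = 8809 + I*√95914/2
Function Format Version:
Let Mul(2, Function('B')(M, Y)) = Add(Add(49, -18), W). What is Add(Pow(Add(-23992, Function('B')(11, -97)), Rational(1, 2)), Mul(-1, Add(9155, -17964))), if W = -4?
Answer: Add(8809, Mul(Rational(1, 2), I, Pow(95914, Rational(1, 2)))) ≈ Add(8809.0, Mul(154.85, I))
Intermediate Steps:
Function('B')(M, Y) = Rational(27, 2) (Function('B')(M, Y) = Mul(Rational(1, 2), Add(Add(49, -18), -4)) = Mul(Rational(1, 2), Add(31, -4)) = Mul(Rational(1, 2), 27) = Rational(27, 2))
Add(Pow(Add(-23992, Function('B')(11, -97)), Rational(1, 2)), Mul(-1, Add(9155, -17964))) = Add(Pow(Add(-23992, Rational(27, 2)), Rational(1, 2)), Mul(-1, Add(9155, -17964))) = Add(Pow(Rational(-47957, 2), Rational(1, 2)), Mul(-1, -8809)) = Add(Mul(Rational(1, 2), I, Pow(95914, Rational(1, 2))), 8809) = Add(8809, Mul(Rational(1, 2), I, Pow(95914, Rational(1, 2))))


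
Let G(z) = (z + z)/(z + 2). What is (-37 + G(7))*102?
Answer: -10846/3 ≈ -3615.3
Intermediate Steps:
G(z) = 2*z/(2 + z) (G(z) = (2*z)/(2 + z) = 2*z/(2 + z))
(-37 + G(7))*102 = (-37 + 2*7/(2 + 7))*102 = (-37 + 2*7/9)*102 = (-37 + 2*7*(⅑))*102 = (-37 + 14/9)*102 = -319/9*102 = -10846/3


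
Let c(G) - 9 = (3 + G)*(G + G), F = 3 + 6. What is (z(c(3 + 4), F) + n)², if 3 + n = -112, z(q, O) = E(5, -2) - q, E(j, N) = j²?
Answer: 57121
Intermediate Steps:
F = 9
c(G) = 9 + 2*G*(3 + G) (c(G) = 9 + (3 + G)*(G + G) = 9 + (3 + G)*(2*G) = 9 + 2*G*(3 + G))
z(q, O) = 25 - q (z(q, O) = 5² - q = 25 - q)
n = -115 (n = -3 - 112 = -115)
(z(c(3 + 4), F) + n)² = ((25 - (9 + 2*(3 + 4)² + 6*(3 + 4))) - 115)² = ((25 - (9 + 2*7² + 6*7)) - 115)² = ((25 - (9 + 2*49 + 42)) - 115)² = ((25 - (9 + 98 + 42)) - 115)² = ((25 - 1*149) - 115)² = ((25 - 149) - 115)² = (-124 - 115)² = (-239)² = 57121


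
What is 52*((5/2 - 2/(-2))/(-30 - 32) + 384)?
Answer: 618917/31 ≈ 19965.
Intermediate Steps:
52*((5/2 - 2/(-2))/(-30 - 32) + 384) = 52*((5*(½) - 2*(-½))/(-62) + 384) = 52*((5/2 + 1)*(-1/62) + 384) = 52*((7/2)*(-1/62) + 384) = 52*(-7/124 + 384) = 52*(47609/124) = 618917/31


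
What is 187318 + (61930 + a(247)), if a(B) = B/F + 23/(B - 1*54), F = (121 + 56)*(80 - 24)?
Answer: 476815687615/1913016 ≈ 2.4925e+5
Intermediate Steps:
F = 9912 (F = 177*56 = 9912)
a(B) = 23/(-54 + B) + B/9912 (a(B) = B/9912 + 23/(B - 1*54) = B*(1/9912) + 23/(B - 54) = B/9912 + 23/(-54 + B) = 23/(-54 + B) + B/9912)
187318 + (61930 + a(247)) = 187318 + (61930 + (227976 + 247**2 - 54*247)/(9912*(-54 + 247))) = 187318 + (61930 + (1/9912)*(227976 + 61009 - 13338)/193) = 187318 + (61930 + (1/9912)*(1/193)*275647) = 187318 + (61930 + 275647/1913016) = 187318 + 118473356527/1913016 = 476815687615/1913016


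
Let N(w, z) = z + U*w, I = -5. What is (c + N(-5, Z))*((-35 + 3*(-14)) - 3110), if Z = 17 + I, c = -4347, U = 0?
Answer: 13815645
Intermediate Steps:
Z = 12 (Z = 17 - 5 = 12)
N(w, z) = z (N(w, z) = z + 0*w = z + 0 = z)
(c + N(-5, Z))*((-35 + 3*(-14)) - 3110) = (-4347 + 12)*((-35 + 3*(-14)) - 3110) = -4335*((-35 - 42) - 3110) = -4335*(-77 - 3110) = -4335*(-3187) = 13815645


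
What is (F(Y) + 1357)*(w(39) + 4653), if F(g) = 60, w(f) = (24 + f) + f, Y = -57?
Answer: 6737835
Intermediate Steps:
w(f) = 24 + 2*f
(F(Y) + 1357)*(w(39) + 4653) = (60 + 1357)*((24 + 2*39) + 4653) = 1417*((24 + 78) + 4653) = 1417*(102 + 4653) = 1417*4755 = 6737835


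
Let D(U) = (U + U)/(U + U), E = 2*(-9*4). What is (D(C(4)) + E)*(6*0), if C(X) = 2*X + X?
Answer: 0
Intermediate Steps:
C(X) = 3*X
E = -72 (E = 2*(-36) = -72)
D(U) = 1 (D(U) = (2*U)/((2*U)) = (2*U)*(1/(2*U)) = 1)
(D(C(4)) + E)*(6*0) = (1 - 72)*(6*0) = -71*0 = 0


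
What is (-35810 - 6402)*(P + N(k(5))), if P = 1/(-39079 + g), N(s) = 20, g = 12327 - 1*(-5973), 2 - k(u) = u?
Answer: -17542420748/20779 ≈ -8.4424e+5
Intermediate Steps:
k(u) = 2 - u
g = 18300 (g = 12327 + 5973 = 18300)
P = -1/20779 (P = 1/(-39079 + 18300) = 1/(-20779) = -1/20779 ≈ -4.8126e-5)
(-35810 - 6402)*(P + N(k(5))) = (-35810 - 6402)*(-1/20779 + 20) = -42212*415579/20779 = -17542420748/20779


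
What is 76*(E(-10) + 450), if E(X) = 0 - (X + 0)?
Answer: 34960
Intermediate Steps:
E(X) = -X (E(X) = 0 - X = -X)
76*(E(-10) + 450) = 76*(-1*(-10) + 450) = 76*(10 + 450) = 76*460 = 34960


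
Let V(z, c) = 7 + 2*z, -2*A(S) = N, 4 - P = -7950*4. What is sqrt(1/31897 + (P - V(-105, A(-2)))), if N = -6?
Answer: 4*sqrt(2035282340635)/31897 ≈ 178.91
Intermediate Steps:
P = 31804 (P = 4 - (-7950)*4 = 4 - 1*(-31800) = 4 + 31800 = 31804)
A(S) = 3 (A(S) = -1/2*(-6) = 3)
sqrt(1/31897 + (P - V(-105, A(-2)))) = sqrt(1/31897 + (31804 - (7 + 2*(-105)))) = sqrt(1/31897 + (31804 - (7 - 210))) = sqrt(1/31897 + (31804 - 1*(-203))) = sqrt(1/31897 + (31804 + 203)) = sqrt(1/31897 + 32007) = sqrt(1020927280/31897) = 4*sqrt(2035282340635)/31897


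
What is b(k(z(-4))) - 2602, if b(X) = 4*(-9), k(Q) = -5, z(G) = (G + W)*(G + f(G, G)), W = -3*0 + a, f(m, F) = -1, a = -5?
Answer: -2638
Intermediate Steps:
W = -5 (W = -3*0 - 5 = 0 - 5 = -5)
z(G) = (-1 + G)*(-5 + G) (z(G) = (G - 5)*(G - 1) = (-5 + G)*(-1 + G) = (-1 + G)*(-5 + G))
b(X) = -36
b(k(z(-4))) - 2602 = -36 - 2602 = -2638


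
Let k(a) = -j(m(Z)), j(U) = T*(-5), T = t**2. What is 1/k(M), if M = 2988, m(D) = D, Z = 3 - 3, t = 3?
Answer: 1/45 ≈ 0.022222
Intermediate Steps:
Z = 0
T = 9 (T = 3**2 = 9)
j(U) = -45 (j(U) = 9*(-5) = -45)
k(a) = 45 (k(a) = -1*(-45) = 45)
1/k(M) = 1/45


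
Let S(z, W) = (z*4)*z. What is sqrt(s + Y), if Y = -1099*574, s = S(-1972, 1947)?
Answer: sqrt(14924310) ≈ 3863.2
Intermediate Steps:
S(z, W) = 4*z**2 (S(z, W) = (4*z)*z = 4*z**2)
s = 15555136 (s = 4*(-1972)**2 = 4*3888784 = 15555136)
Y = -630826
sqrt(s + Y) = sqrt(15555136 - 630826) = sqrt(14924310)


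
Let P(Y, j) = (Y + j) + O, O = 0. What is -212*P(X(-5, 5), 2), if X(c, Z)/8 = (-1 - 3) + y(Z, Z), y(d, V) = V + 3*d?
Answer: -27560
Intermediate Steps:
X(c, Z) = -32 + 32*Z (X(c, Z) = 8*((-1 - 3) + (Z + 3*Z)) = 8*(-4 + 4*Z) = -32 + 32*Z)
P(Y, j) = Y + j (P(Y, j) = (Y + j) + 0 = Y + j)
-212*P(X(-5, 5), 2) = -212*((-32 + 32*5) + 2) = -212*((-32 + 160) + 2) = -212*(128 + 2) = -212*130 = -27560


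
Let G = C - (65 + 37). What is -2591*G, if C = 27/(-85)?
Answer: 22533927/85 ≈ 2.6511e+5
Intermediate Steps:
C = -27/85 (C = 27*(-1/85) = -27/85 ≈ -0.31765)
G = -8697/85 (G = -27/85 - (65 + 37) = -27/85 - 1*102 = -27/85 - 102 = -8697/85 ≈ -102.32)
-2591*G = -2591*(-8697/85) = 22533927/85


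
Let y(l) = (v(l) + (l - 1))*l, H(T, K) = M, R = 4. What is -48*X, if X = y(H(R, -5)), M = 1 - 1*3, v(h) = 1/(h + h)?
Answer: -312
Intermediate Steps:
v(h) = 1/(2*h)
M = -2 (M = 1 - 3 = -2)
H(T, K) = -2
y(l) = l*(-1 + l + 1/(2*l)) (y(l) = (1/(2*l) + (l - 1))*l = (1/(2*l) + (-1 + l))*l = (-1 + l + 1/(2*l))*l = l*(-1 + l + 1/(2*l)))
X = 13/2 (X = 1/2 + (-2)**2 - 1*(-2) = 1/2 + 4 + 2 = 13/2 ≈ 6.5000)
-48*X = -48*13/2 = -312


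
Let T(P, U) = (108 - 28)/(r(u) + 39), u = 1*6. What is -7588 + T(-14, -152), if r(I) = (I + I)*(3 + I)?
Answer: -1115356/147 ≈ -7587.5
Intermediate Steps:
u = 6
r(I) = 2*I*(3 + I) (r(I) = (2*I)*(3 + I) = 2*I*(3 + I))
T(P, U) = 80/147 (T(P, U) = (108 - 28)/(2*6*(3 + 6) + 39) = 80/(2*6*9 + 39) = 80/(108 + 39) = 80/147)
-7588 + T(-14, -152) = -7588 + 80/147 = -1115356/147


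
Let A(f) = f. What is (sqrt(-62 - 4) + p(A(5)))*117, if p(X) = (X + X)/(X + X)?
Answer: 117 + 117*I*sqrt(66) ≈ 117.0 + 950.51*I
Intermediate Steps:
p(X) = 1 (p(X) = (2*X)/((2*X)) = (2*X)*(1/(2*X)) = 1)
(sqrt(-62 - 4) + p(A(5)))*117 = (sqrt(-62 - 4) + 1)*117 = (sqrt(-66) + 1)*117 = (I*sqrt(66) + 1)*117 = (1 + I*sqrt(66))*117 = 117 + 117*I*sqrt(66)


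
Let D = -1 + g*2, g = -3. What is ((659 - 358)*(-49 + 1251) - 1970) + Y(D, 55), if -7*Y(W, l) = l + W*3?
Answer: 2518790/7 ≈ 3.5983e+5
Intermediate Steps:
D = -7 (D = -1 - 3*2 = -1 - 6 = -7)
Y(W, l) = -3*W/7 - l/7 (Y(W, l) = -(l + W*3)/7 = -(l + 3*W)/7 = -3*W/7 - l/7)
((659 - 358)*(-49 + 1251) - 1970) + Y(D, 55) = ((659 - 358)*(-49 + 1251) - 1970) + (-3/7*(-7) - 1/7*55) = (301*1202 - 1970) + (3 - 55/7) = (361802 - 1970) - 34/7 = 359832 - 34/7 = 2518790/7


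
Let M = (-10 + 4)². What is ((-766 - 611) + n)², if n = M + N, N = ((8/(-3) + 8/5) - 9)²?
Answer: 77798597776/50625 ≈ 1.5368e+6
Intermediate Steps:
N = 22801/225 (N = ((8*(-⅓) + 8*(⅕)) - 9)² = ((-8/3 + 8/5) - 9)² = (-16/15 - 9)² = (-151/15)² = 22801/225 ≈ 101.34)
M = 36 (M = (-6)² = 36)
n = 30901/225 (n = 36 + 22801/225 = 30901/225 ≈ 137.34)
((-766 - 611) + n)² = ((-766 - 611) + 30901/225)² = (-1377 + 30901/225)² = (-278924/225)² = 77798597776/50625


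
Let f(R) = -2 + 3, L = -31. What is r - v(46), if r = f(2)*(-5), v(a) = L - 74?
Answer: 100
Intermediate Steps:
f(R) = 1
v(a) = -105 (v(a) = -31 - 74 = -105)
r = -5 (r = 1*(-5) = -5)
r - v(46) = -5 - 1*(-105) = -5 + 105 = 100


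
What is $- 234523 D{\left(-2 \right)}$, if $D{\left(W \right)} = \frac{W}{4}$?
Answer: $\frac{234523}{2} \approx 1.1726 \cdot 10^{5}$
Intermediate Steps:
$D{\left(W \right)} = \frac{W}{4}$ ($D{\left(W \right)} = W \frac{1}{4} = \frac{W}{4}$)
$- 234523 D{\left(-2 \right)} = - 234523 \cdot \frac{1}{4} \left(-2\right) = \left(-234523\right) \left(- \frac{1}{2}\right) = \frac{234523}{2}$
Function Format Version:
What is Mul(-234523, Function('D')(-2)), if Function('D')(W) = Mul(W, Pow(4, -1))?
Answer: Rational(234523, 2) ≈ 1.1726e+5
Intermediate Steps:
Function('D')(W) = Mul(Rational(1, 4), W) (Function('D')(W) = Mul(W, Rational(1, 4)) = Mul(Rational(1, 4), W))
Mul(-234523, Function('D')(-2)) = Mul(-234523, Mul(Rational(1, 4), -2)) = Mul(-234523, Rational(-1, 2)) = Rational(234523, 2)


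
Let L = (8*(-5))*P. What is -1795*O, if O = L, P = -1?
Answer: -71800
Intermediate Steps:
L = 40 (L = (8*(-5))*(-1) = -40*(-1) = 40)
O = 40
-1795*O = -1795*40 = -71800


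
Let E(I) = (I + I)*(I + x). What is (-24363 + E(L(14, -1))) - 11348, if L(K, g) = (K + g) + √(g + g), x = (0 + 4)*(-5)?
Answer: -35897 + 12*I*√2 ≈ -35897.0 + 16.971*I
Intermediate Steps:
x = -20 (x = 4*(-5) = -20)
L(K, g) = K + g + √2*√g (L(K, g) = (K + g) + √(2*g) = (K + g) + √2*√g = K + g + √2*√g)
E(I) = 2*I*(-20 + I) (E(I) = (I + I)*(I - 20) = (2*I)*(-20 + I) = 2*I*(-20 + I))
(-24363 + E(L(14, -1))) - 11348 = (-24363 + 2*(14 - 1 + √2*√(-1))*(-20 + (14 - 1 + √2*√(-1)))) - 11348 = (-24363 + 2*(14 - 1 + √2*I)*(-20 + (14 - 1 + √2*I))) - 11348 = (-24363 + 2*(14 - 1 + I*√2)*(-20 + (14 - 1 + I*√2))) - 11348 = (-24363 + 2*(13 + I*√2)*(-20 + (13 + I*√2))) - 11348 = (-24363 + 2*(13 + I*√2)*(-7 + I*√2)) - 11348 = (-24363 + 2*(-7 + I*√2)*(13 + I*√2)) - 11348 = -35711 + 2*(-7 + I*√2)*(13 + I*√2)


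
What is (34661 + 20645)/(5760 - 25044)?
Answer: -27653/9642 ≈ -2.8680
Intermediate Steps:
(34661 + 20645)/(5760 - 25044) = 55306/(-19284) = 55306*(-1/19284) = -27653/9642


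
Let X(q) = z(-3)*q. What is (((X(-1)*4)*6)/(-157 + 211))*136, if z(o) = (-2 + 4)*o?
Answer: 1088/3 ≈ 362.67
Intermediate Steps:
z(o) = 2*o
X(q) = -6*q (X(q) = (2*(-3))*q = -6*q)
(((X(-1)*4)*6)/(-157 + 211))*136 = (((-6*(-1)*4)*6)/(-157 + 211))*136 = (((6*4)*6)/54)*136 = ((24*6)*(1/54))*136 = (144*(1/54))*136 = (8/3)*136 = 1088/3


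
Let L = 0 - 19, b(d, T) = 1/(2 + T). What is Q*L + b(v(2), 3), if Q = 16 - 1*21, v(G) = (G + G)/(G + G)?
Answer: 476/5 ≈ 95.200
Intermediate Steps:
v(G) = 1 (v(G) = (2*G)/((2*G)) = (2*G)*(1/(2*G)) = 1)
Q = -5 (Q = 16 - 21 = -5)
L = -19
Q*L + b(v(2), 3) = -5*(-19) + 1/(2 + 3) = 95 + 1/5 = 476/5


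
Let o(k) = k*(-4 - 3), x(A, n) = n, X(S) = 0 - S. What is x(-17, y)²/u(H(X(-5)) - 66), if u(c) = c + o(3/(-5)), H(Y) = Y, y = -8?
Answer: -80/71 ≈ -1.1268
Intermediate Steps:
X(S) = -S
o(k) = -7*k (o(k) = k*(-7) = -7*k)
u(c) = 21/5 + c (u(c) = c - 21/(-5) = c - 21*(-1)/5 = c - 7*(-⅗) = c + 21/5 = 21/5 + c)
x(-17, y)²/u(H(X(-5)) - 66) = (-8)²/(21/5 + (-1*(-5) - 66)) = 64/(21/5 + (5 - 66)) = 64/(21/5 - 61) = 64/(-284/5) = 64*(-5/284) = -80/71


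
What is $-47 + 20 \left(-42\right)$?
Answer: $-887$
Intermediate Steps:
$-47 + 20 \left(-42\right) = -47 - 840 = -887$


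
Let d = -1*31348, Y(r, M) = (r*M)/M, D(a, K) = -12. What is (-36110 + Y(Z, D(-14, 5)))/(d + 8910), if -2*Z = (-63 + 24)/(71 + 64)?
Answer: 3249887/2019420 ≈ 1.6093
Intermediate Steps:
Z = 13/90 (Z = -(-63 + 24)/(2*(71 + 64)) = -(-39)/(2*135) = -1/2*(-13/45) = 13/90 ≈ 0.14444)
Y(r, M) = r (Y(r, M) = (M*r)/M = r)
d = -31348
(-36110 + Y(Z, D(-14, 5)))/(d + 8910) = (-36110 + 13/90)/(-31348 + 8910) = -3249887/90/(-22438) = -3249887/90*(-1/22438) = 3249887/2019420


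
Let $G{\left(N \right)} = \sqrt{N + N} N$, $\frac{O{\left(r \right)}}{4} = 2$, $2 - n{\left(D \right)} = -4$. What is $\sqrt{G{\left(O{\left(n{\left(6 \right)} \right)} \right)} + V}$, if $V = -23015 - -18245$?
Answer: $i \sqrt{4738} \approx 68.833 i$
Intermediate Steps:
$n{\left(D \right)} = 6$ ($n{\left(D \right)} = 2 - -4 = 2 + 4 = 6$)
$O{\left(r \right)} = 8$ ($O{\left(r \right)} = 4 \cdot 2 = 8$)
$G{\left(N \right)} = \sqrt{2} N^{\frac{3}{2}}$ ($G{\left(N \right)} = \sqrt{2 N} N = \sqrt{2} \sqrt{N} N = \sqrt{2} N^{\frac{3}{2}}$)
$V = -4770$ ($V = -23015 + 18245 = -4770$)
$\sqrt{G{\left(O{\left(n{\left(6 \right)} \right)} \right)} + V} = \sqrt{\sqrt{2} \cdot 8^{\frac{3}{2}} - 4770} = \sqrt{\sqrt{2} \cdot 16 \sqrt{2} - 4770} = \sqrt{32 - 4770} = \sqrt{-4738} = i \sqrt{4738}$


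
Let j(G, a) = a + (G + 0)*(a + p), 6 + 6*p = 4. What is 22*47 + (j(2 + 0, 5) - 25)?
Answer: 3070/3 ≈ 1023.3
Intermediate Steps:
p = -⅓ (p = -1 + (⅙)*4 = -1 + ⅔ = -⅓ ≈ -0.33333)
j(G, a) = a + G*(-⅓ + a) (j(G, a) = a + (G + 0)*(a - ⅓) = a + G*(-⅓ + a))
22*47 + (j(2 + 0, 5) - 25) = 22*47 + ((5 - (2 + 0)/3 + (2 + 0)*5) - 25) = 1034 + ((5 - ⅓*2 + 2*5) - 25) = 1034 + ((5 - ⅔ + 10) - 25) = 1034 + (43/3 - 25) = 1034 - 32/3 = 3070/3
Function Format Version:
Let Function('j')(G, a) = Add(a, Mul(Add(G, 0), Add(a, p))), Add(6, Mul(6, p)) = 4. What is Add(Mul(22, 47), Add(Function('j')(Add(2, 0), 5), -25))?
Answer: Rational(3070, 3) ≈ 1023.3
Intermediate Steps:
p = Rational(-1, 3) (p = Add(-1, Mul(Rational(1, 6), 4)) = Add(-1, Rational(2, 3)) = Rational(-1, 3) ≈ -0.33333)
Function('j')(G, a) = Add(a, Mul(G, Add(Rational(-1, 3), a))) (Function('j')(G, a) = Add(a, Mul(Add(G, 0), Add(a, Rational(-1, 3)))) = Add(a, Mul(G, Add(Rational(-1, 3), a))))
Add(Mul(22, 47), Add(Function('j')(Add(2, 0), 5), -25)) = Add(Mul(22, 47), Add(Add(5, Mul(Rational(-1, 3), Add(2, 0)), Mul(Add(2, 0), 5)), -25)) = Add(1034, Add(Add(5, Mul(Rational(-1, 3), 2), Mul(2, 5)), -25)) = Add(1034, Add(Add(5, Rational(-2, 3), 10), -25)) = Add(1034, Add(Rational(43, 3), -25)) = Add(1034, Rational(-32, 3)) = Rational(3070, 3)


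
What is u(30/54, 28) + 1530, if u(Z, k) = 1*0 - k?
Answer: 1502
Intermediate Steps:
u(Z, k) = -k (u(Z, k) = 0 - k = -k)
u(30/54, 28) + 1530 = -1*28 + 1530 = -28 + 1530 = 1502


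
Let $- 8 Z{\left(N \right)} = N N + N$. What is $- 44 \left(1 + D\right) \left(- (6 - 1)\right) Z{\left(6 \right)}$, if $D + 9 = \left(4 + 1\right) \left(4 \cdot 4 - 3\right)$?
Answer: $-65835$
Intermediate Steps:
$D = 56$ ($D = -9 + \left(4 + 1\right) \left(4 \cdot 4 - 3\right) = -9 + 5 \left(16 - 3\right) = -9 + 5 \cdot 13 = -9 + 65 = 56$)
$Z{\left(N \right)} = - \frac{N}{8} - \frac{N^{2}}{8}$ ($Z{\left(N \right)} = - \frac{N N + N}{8} = - \frac{N^{2} + N}{8} = - \frac{N + N^{2}}{8} = - \frac{N}{8} - \frac{N^{2}}{8}$)
$- 44 \left(1 + D\right) \left(- (6 - 1)\right) Z{\left(6 \right)} = - 44 \left(1 + 56\right) \left(- (6 - 1)\right) \left(\left(- \frac{1}{8}\right) 6 \left(1 + 6\right)\right) = - 44 \cdot 57 \left(\left(-1\right) 5\right) \left(\left(- \frac{1}{8}\right) 6 \cdot 7\right) = - 44 \cdot 57 \left(-5\right) \left(- \frac{21}{4}\right) = \left(-44\right) \left(-285\right) \left(- \frac{21}{4}\right) = 12540 \left(- \frac{21}{4}\right) = -65835$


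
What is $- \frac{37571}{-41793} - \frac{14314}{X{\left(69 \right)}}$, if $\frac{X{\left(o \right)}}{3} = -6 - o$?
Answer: $\frac{202226159}{3134475} \approx 64.517$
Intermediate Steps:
$X{\left(o \right)} = -18 - 3 o$ ($X{\left(o \right)} = 3 \left(-6 - o\right) = -18 - 3 o$)
$- \frac{37571}{-41793} - \frac{14314}{X{\left(69 \right)}} = - \frac{37571}{-41793} - \frac{14314}{-18 - 207} = \left(-37571\right) \left(- \frac{1}{41793}\right) - \frac{14314}{-18 - 207} = \frac{37571}{41793} - \frac{14314}{-225} = \frac{37571}{41793} - - \frac{14314}{225} = \frac{37571}{41793} + \frac{14314}{225} = \frac{202226159}{3134475}$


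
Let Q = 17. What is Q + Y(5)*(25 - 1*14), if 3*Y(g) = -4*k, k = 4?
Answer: -125/3 ≈ -41.667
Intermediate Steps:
Y(g) = -16/3 (Y(g) = (-4*4)/3 = (⅓)*(-16) = -16/3)
Q + Y(5)*(25 - 1*14) = 17 - 16*(25 - 1*14)/3 = 17 - 16*(25 - 14)/3 = 17 - 16/3*11 = 17 - 176/3 = -125/3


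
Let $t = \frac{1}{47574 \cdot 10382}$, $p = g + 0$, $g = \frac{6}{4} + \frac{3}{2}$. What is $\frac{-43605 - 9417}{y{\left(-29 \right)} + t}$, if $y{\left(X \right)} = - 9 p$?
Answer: $\frac{26188269295896}{13335658235} \approx 1963.8$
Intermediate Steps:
$g = 3$ ($g = 6 \cdot \frac{1}{4} + 3 \cdot \frac{1}{2} = \frac{3}{2} + \frac{3}{2} = 3$)
$p = 3$ ($p = 3 + 0 = 3$)
$t = \frac{1}{493913268}$ ($t = \frac{1}{47574} \cdot \frac{1}{10382} = \frac{1}{493913268} \approx 2.0246 \cdot 10^{-9}$)
$y{\left(X \right)} = -27$ ($y{\left(X \right)} = \left(-9\right) 3 = -27$)
$\frac{-43605 - 9417}{y{\left(-29 \right)} + t} = \frac{-43605 - 9417}{-27 + \frac{1}{493913268}} = - \frac{53022}{- \frac{13335658235}{493913268}} = \left(-53022\right) \left(- \frac{493913268}{13335658235}\right) = \frac{26188269295896}{13335658235}$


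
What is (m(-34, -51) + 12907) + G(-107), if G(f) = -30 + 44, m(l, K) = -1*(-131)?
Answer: 13052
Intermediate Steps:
m(l, K) = 131
G(f) = 14
(m(-34, -51) + 12907) + G(-107) = (131 + 12907) + 14 = 13038 + 14 = 13052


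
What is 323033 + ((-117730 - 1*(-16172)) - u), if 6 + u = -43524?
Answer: 265005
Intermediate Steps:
u = -43530 (u = -6 - 43524 = -43530)
323033 + ((-117730 - 1*(-16172)) - u) = 323033 + ((-117730 - 1*(-16172)) - 1*(-43530)) = 323033 + ((-117730 + 16172) + 43530) = 323033 + (-101558 + 43530) = 323033 - 58028 = 265005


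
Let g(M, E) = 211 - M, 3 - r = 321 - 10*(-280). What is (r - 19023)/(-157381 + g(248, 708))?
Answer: 22141/157418 ≈ 0.14065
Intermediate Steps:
r = -3118 (r = 3 - (321 - 10*(-280)) = 3 - (321 + 2800) = 3 - 1*3121 = 3 - 3121 = -3118)
(r - 19023)/(-157381 + g(248, 708)) = (-3118 - 19023)/(-157381 + (211 - 1*248)) = -22141/(-157381 + (211 - 248)) = -22141/(-157381 - 37) = -22141/(-157418) = -22141*(-1/157418) = 22141/157418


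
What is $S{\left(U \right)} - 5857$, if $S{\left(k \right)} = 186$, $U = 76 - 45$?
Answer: $-5671$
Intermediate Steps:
$U = 31$
$S{\left(U \right)} - 5857 = 186 - 5857 = -5671$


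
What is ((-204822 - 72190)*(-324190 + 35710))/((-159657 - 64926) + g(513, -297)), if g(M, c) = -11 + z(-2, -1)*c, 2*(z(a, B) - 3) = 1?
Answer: -159824843520/451267 ≈ -3.5417e+5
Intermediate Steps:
z(a, B) = 7/2 (z(a, B) = 3 + (½)*1 = 3 + ½ = 7/2)
g(M, c) = -11 + 7*c/2
((-204822 - 72190)*(-324190 + 35710))/((-159657 - 64926) + g(513, -297)) = ((-204822 - 72190)*(-324190 + 35710))/((-159657 - 64926) + (-11 + (7/2)*(-297))) = (-277012*(-288480))/(-224583 + (-11 - 2079/2)) = 79912421760/(-224583 - 2101/2) = 79912421760/(-451267/2) = 79912421760*(-2/451267) = -159824843520/451267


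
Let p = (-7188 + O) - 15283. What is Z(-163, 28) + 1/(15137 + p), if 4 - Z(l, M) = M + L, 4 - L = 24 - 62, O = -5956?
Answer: -877141/13290 ≈ -66.000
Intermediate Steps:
L = 42 (L = 4 - (24 - 62) = 4 - 1*(-38) = 4 + 38 = 42)
p = -28427 (p = (-7188 - 5956) - 15283 = -13144 - 15283 = -28427)
Z(l, M) = -38 - M (Z(l, M) = 4 - (M + 42) = 4 - (42 + M) = 4 + (-42 - M) = -38 - M)
Z(-163, 28) + 1/(15137 + p) = (-38 - 1*28) + 1/(15137 - 28427) = (-38 - 28) + 1/(-13290) = -66 - 1/13290 = -877141/13290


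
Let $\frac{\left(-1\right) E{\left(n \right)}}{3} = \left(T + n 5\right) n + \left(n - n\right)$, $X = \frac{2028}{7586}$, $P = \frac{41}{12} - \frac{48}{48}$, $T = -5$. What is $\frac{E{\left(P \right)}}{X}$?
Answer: $- \frac{9349745}{48672} \approx -192.1$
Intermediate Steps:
$P = \frac{29}{12}$ ($P = 41 \cdot \frac{1}{12} - 1 = \frac{41}{12} - 1 = \frac{29}{12} \approx 2.4167$)
$X = \frac{1014}{3793}$ ($X = 2028 \cdot \frac{1}{7586} = \frac{1014}{3793} \approx 0.26733$)
$E{\left(n \right)} = - 3 n \left(-5 + 5 n\right)$ ($E{\left(n \right)} = - 3 \left(\left(-5 + n 5\right) n + \left(n - n\right)\right) = - 3 \left(\left(-5 + 5 n\right) n + 0\right) = - 3 \left(n \left(-5 + 5 n\right) + 0\right) = - 3 n \left(-5 + 5 n\right)$)
$\frac{E{\left(P \right)}}{X} = \frac{15 \cdot \frac{29}{12} \left(1 - \frac{29}{12}\right)}{\frac{1014}{3793}} = 15 \cdot \frac{29}{12} \left(1 - \frac{29}{12}\right) \frac{3793}{1014} = 15 \cdot \frac{29}{12} \left(- \frac{17}{12}\right) \frac{3793}{1014} = \left(- \frac{2465}{48}\right) \frac{3793}{1014} = - \frac{9349745}{48672}$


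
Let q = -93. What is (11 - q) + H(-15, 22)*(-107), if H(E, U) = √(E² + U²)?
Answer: 104 - 107*√709 ≈ -2745.1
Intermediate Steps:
(11 - q) + H(-15, 22)*(-107) = (11 - 1*(-93)) + √((-15)² + 22²)*(-107) = (11 + 93) + √(225 + 484)*(-107) = 104 + √709*(-107) = 104 - 107*√709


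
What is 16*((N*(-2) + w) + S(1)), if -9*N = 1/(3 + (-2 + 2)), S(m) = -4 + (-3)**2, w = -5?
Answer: 32/27 ≈ 1.1852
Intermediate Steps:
S(m) = 5 (S(m) = -4 + 9 = 5)
N = -1/27 (N = -1/(9*(3 + (-2 + 2))) = -1/(9*(3 + 0)) = -1/9/3 = -1/9*1/3 = -1/27 ≈ -0.037037)
16*((N*(-2) + w) + S(1)) = 16*((-1/27*(-2) - 5) + 5) = 16*((2/27 - 5) + 5) = 16*(-133/27 + 5) = 16*(2/27) = 32/27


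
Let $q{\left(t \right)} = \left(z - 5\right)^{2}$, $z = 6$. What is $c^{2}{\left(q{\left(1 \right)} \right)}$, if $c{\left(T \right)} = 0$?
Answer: $0$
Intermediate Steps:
$q{\left(t \right)} = 1$ ($q{\left(t \right)} = \left(6 - 5\right)^{2} = 1^{2} = 1$)
$c^{2}{\left(q{\left(1 \right)} \right)} = 0^{2} = 0$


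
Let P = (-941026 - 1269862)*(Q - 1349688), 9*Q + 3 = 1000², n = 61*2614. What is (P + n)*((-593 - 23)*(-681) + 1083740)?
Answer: 37047553512109980056/9 ≈ 4.1164e+18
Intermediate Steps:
n = 159454
Q = 999997/9 (Q = -⅓ + (⅑)*1000² = -⅓ + (⅑)*1000000 = -⅓ + 1000000/9 = 999997/9 ≈ 1.1111e+5)
P = 24645199659160/9 (P = (-941026 - 1269862)*(999997/9 - 1349688) = -2210888*(-11147195/9) = 24645199659160/9 ≈ 2.7384e+12)
(P + n)*((-593 - 23)*(-681) + 1083740) = (24645199659160/9 + 159454)*((-593 - 23)*(-681) + 1083740) = 24645201094246*(-616*(-681) + 1083740)/9 = 24645201094246*(419496 + 1083740)/9 = (24645201094246/9)*1503236 = 37047553512109980056/9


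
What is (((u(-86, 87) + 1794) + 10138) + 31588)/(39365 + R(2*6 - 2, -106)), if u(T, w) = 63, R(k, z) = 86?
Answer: 43583/39451 ≈ 1.1047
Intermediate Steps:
(((u(-86, 87) + 1794) + 10138) + 31588)/(39365 + R(2*6 - 2, -106)) = (((63 + 1794) + 10138) + 31588)/(39365 + 86) = ((1857 + 10138) + 31588)/39451 = (11995 + 31588)*(1/39451) = 43583*(1/39451) = 43583/39451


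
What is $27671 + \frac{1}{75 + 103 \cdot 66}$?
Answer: $\frac{190182784}{6873} \approx 27671.0$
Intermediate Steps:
$27671 + \frac{1}{75 + 103 \cdot 66} = 27671 + \frac{1}{75 + 6798} = 27671 + \frac{1}{6873} = \frac{190182784}{6873}$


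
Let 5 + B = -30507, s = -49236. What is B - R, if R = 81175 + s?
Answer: -62451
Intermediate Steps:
B = -30512 (B = -5 - 30507 = -30512)
R = 31939 (R = 81175 - 49236 = 31939)
B - R = -30512 - 1*31939 = -30512 - 31939 = -62451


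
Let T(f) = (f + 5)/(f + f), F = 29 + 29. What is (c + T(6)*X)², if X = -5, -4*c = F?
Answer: 52441/144 ≈ 364.17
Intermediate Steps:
F = 58
c = -29/2 (c = -¼*58 = -29/2 ≈ -14.500)
T(f) = (5 + f)/(2*f) (T(f) = (5 + f)/((2*f)) = (5 + f)*(1/(2*f)) = (5 + f)/(2*f))
(c + T(6)*X)² = (-29/2 + ((½)*(5 + 6)/6)*(-5))² = (-29/2 + ((½)*(⅙)*11)*(-5))² = (-29/2 + (11/12)*(-5))² = (-29/2 - 55/12)² = (-229/12)² = 52441/144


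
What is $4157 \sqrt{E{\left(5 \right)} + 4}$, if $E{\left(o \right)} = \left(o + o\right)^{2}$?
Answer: $8314 \sqrt{26} \approx 42393.0$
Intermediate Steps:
$E{\left(o \right)} = 4 o^{2}$ ($E{\left(o \right)} = \left(2 o\right)^{2} = 4 o^{2}$)
$4157 \sqrt{E{\left(5 \right)} + 4} = 4157 \sqrt{4 \cdot 5^{2} + 4} = 4157 \sqrt{4 \cdot 25 + 4} = 4157 \sqrt{100 + 4} = 4157 \sqrt{104} = 4157 \cdot 2 \sqrt{26} = 8314 \sqrt{26}$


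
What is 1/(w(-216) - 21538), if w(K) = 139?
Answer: -1/21399 ≈ -4.6731e-5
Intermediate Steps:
1/(w(-216) - 21538) = 1/(139 - 21538) = 1/(-21399) = -1/21399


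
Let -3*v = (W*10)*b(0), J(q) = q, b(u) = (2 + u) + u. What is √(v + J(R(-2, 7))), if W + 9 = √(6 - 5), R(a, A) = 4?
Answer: 2*√129/3 ≈ 7.5719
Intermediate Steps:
b(u) = 2 + 2*u
W = -8 (W = -9 + √(6 - 5) = -9 + √1 = -9 + 1 = -8)
v = 160/3 (v = -(-8*10)*(2 + 2*0)/3 = -(-80)*(2 + 0)/3 = -(-80)*2/3 = -⅓*(-160) = 160/3 ≈ 53.333)
√(v + J(R(-2, 7))) = √(160/3 + 4) = √(172/3) = 2*√129/3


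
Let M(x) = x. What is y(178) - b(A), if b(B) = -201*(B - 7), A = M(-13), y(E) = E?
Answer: -3842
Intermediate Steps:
A = -13
b(B) = 1407 - 201*B (b(B) = -201*(-7 + B) = 1407 - 201*B)
y(178) - b(A) = 178 - (1407 - 201*(-13)) = 178 - (1407 + 2613) = 178 - 1*4020 = 178 - 4020 = -3842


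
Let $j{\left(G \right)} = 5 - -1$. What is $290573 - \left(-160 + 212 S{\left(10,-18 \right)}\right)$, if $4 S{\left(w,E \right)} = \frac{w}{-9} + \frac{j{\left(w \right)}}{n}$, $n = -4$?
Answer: $\frac{5235685}{18} \approx 2.9087 \cdot 10^{5}$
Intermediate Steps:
$j{\left(G \right)} = 6$ ($j{\left(G \right)} = 5 + 1 = 6$)
$S{\left(w,E \right)} = - \frac{3}{8} - \frac{w}{36}$ ($S{\left(w,E \right)} = \frac{\frac{w}{-9} + \frac{6}{-4}}{4} = \frac{w \left(- \frac{1}{9}\right) + 6 \left(- \frac{1}{4}\right)}{4} = \frac{- \frac{w}{9} - \frac{3}{2}}{4} = \frac{- \frac{3}{2} - \frac{w}{9}}{4} = - \frac{3}{8} - \frac{w}{36}$)
$290573 - \left(-160 + 212 S{\left(10,-18 \right)}\right) = 290573 - \left(-160 + 212 \left(- \frac{3}{8} - \frac{5}{18}\right)\right) = 290573 - \left(-160 + 212 \left(- \frac{47}{72}\right)\right) = 290573 - \left(-160 - \frac{2491}{18}\right) = 290573 - - \frac{5371}{18} = 290573 + \frac{5371}{18} = \frac{5235685}{18}$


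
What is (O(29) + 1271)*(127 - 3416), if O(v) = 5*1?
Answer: -4196764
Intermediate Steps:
O(v) = 5
(O(29) + 1271)*(127 - 3416) = (5 + 1271)*(127 - 3416) = 1276*(-3289) = -4196764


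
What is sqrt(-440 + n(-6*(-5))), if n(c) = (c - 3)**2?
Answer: 17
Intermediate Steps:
n(c) = (-3 + c)**2
sqrt(-440 + n(-6*(-5))) = sqrt(-440 + (-3 - 6*(-5))**2) = sqrt(-440 + (-3 + 30)**2) = sqrt(-440 + 27**2) = sqrt(-440 + 729) = sqrt(289) = 17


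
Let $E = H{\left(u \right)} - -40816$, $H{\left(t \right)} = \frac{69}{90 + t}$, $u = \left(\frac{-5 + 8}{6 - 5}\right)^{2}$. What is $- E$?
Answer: $- \frac{1346951}{33} \approx -40817.0$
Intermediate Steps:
$u = 9$ ($u = \left(\frac{3}{1}\right)^{2} = \left(3 \cdot 1\right)^{2} = 3^{2} = 9$)
$E = \frac{1346951}{33}$ ($E = \frac{69}{90 + 9} - -40816 = \frac{69}{99} + 40816 = 69 \cdot \frac{1}{99} + 40816 = \frac{23}{33} + 40816 = \frac{1346951}{33} \approx 40817.0$)
$- E = \left(-1\right) \frac{1346951}{33} = - \frac{1346951}{33}$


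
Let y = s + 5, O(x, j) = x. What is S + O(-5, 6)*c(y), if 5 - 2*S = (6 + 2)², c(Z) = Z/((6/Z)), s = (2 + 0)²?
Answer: -97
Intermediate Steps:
s = 4 (s = 2² = 4)
y = 9 (y = 4 + 5 = 9)
c(Z) = Z²/6 (c(Z) = Z*(Z/6) = Z²/6)
S = -59/2 (S = 5/2 - (6 + 2)²/2 = 5/2 - ½*8² = 5/2 - ½*64 = 5/2 - 32 = -59/2 ≈ -29.500)
S + O(-5, 6)*c(y) = -59/2 - 5*9²/6 = -59/2 - 5*81/6 = -59/2 - 5*27/2 = -59/2 - 135/2 = -97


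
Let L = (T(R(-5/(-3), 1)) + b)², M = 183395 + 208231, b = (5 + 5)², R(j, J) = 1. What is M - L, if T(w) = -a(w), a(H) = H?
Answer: 381825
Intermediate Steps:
T(w) = -w
b = 100 (b = 10² = 100)
M = 391626
L = 9801 (L = (-1*1 + 100)² = (-1 + 100)² = 99² = 9801)
M - L = 391626 - 1*9801 = 391626 - 9801 = 381825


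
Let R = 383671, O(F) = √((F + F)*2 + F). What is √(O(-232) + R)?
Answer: √(383671 + 2*I*√290) ≈ 619.41 + 0.027*I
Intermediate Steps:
O(F) = √5*√F (O(F) = √((2*F)*2 + F) = √(4*F + F) = √(5*F) = √5*√F)
√(O(-232) + R) = √(√5*√(-232) + 383671) = √(√5*(2*I*√58) + 383671) = √(2*I*√290 + 383671) = √(383671 + 2*I*√290)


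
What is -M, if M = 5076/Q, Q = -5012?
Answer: 1269/1253 ≈ 1.0128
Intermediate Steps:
M = -1269/1253 (M = 5076/(-5012) = 5076*(-1/5012) = -1269/1253 ≈ -1.0128)
-M = -1*(-1269/1253) = 1269/1253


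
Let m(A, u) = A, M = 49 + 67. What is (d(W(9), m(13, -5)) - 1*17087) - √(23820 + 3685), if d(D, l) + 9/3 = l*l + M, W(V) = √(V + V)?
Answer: -16805 - √27505 ≈ -16971.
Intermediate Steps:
W(V) = √2*√V (W(V) = √(2*V) = √2*√V)
M = 116
d(D, l) = 113 + l² (d(D, l) = -3 + (l*l + 116) = -3 + (l² + 116) = -3 + (116 + l²) = 113 + l²)
(d(W(9), m(13, -5)) - 1*17087) - √(23820 + 3685) = ((113 + 13²) - 1*17087) - √(23820 + 3685) = ((113 + 169) - 17087) - √27505 = (282 - 17087) - √27505 = -16805 - √27505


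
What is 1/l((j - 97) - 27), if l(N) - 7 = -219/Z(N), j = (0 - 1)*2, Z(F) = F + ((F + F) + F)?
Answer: 168/1249 ≈ 0.13451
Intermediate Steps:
Z(F) = 4*F (Z(F) = F + (2*F + F) = F + 3*F = 4*F)
j = -2 (j = -1*2 = -2)
l(N) = 7 - 219/(4*N) (l(N) = 7 - 219*1/(4*N) = 7 - 219/(4*N))
1/l((j - 97) - 27) = 1/(7 - 219/(4*((-2 - 97) - 27))) = 1/(7 - 219/(4*(-99 - 27))) = 1/(7 - 219/4/(-126)) = 1/(7 - 219/4*(-1/126)) = 1/(7 + 73/168) = 1/(1249/168) = 168/1249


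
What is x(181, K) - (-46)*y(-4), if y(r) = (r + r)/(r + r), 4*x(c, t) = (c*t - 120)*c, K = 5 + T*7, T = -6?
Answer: -1233693/4 ≈ -3.0842e+5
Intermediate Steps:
K = -37 (K = 5 - 6*7 = 5 - 42 = -37)
x(c, t) = c*(-120 + c*t)/4 (x(c, t) = ((c*t - 120)*c)/4 = ((-120 + c*t)*c)/4 = (c*(-120 + c*t))/4 = c*(-120 + c*t)/4)
y(r) = 1 (y(r) = (2*r)/((2*r)) = (2*r)*(1/(2*r)) = 1)
x(181, K) - (-46)*y(-4) = (1/4)*181*(-120 + 181*(-37)) - (-46) = (1/4)*181*(-120 - 6697) - 1*(-46) = (1/4)*181*(-6817) + 46 = -1233877/4 + 46 = -1233693/4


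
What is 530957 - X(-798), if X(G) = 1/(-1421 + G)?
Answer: 1178193584/2219 ≈ 5.3096e+5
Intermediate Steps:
530957 - X(-798) = 530957 - 1/(-1421 - 798) = 530957 - 1/(-2219) = 530957 - 1*(-1/2219) = 530957 + 1/2219 = 1178193584/2219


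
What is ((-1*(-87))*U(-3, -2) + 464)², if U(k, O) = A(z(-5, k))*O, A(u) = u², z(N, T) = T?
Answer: 1214404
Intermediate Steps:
U(k, O) = O*k² (U(k, O) = k²*O = O*k²)
((-1*(-87))*U(-3, -2) + 464)² = ((-1*(-87))*(-2*(-3)²) + 464)² = (87*(-2*9) + 464)² = (87*(-18) + 464)² = (-1566 + 464)² = (-1102)² = 1214404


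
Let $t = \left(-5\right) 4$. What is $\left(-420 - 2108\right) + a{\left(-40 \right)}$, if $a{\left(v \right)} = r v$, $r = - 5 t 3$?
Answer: $-14528$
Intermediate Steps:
$t = -20$
$r = 300$ ($r = \left(-5\right) \left(-20\right) 3 = 100 \cdot 3 = 300$)
$a{\left(v \right)} = 300 v$
$\left(-420 - 2108\right) + a{\left(-40 \right)} = \left(-420 - 2108\right) + 300 \left(-40\right) = -2528 - 12000 = -14528$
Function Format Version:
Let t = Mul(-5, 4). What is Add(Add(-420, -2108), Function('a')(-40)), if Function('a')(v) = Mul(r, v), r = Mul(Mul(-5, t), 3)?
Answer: -14528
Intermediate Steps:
t = -20
r = 300 (r = Mul(Mul(-5, -20), 3) = Mul(100, 3) = 300)
Function('a')(v) = Mul(300, v)
Add(Add(-420, -2108), Function('a')(-40)) = Add(Add(-420, -2108), Mul(300, -40)) = Add(-2528, -12000) = -14528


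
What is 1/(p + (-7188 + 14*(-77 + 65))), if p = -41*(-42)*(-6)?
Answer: -1/17688 ≈ -5.6536e-5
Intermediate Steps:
p = -10332 (p = 1722*(-6) = -10332)
1/(p + (-7188 + 14*(-77 + 65))) = 1/(-10332 + (-7188 + 14*(-77 + 65))) = 1/(-10332 + (-7188 + 14*(-12))) = 1/(-10332 + (-7188 - 168)) = 1/(-10332 - 7356) = 1/(-17688) = -1/17688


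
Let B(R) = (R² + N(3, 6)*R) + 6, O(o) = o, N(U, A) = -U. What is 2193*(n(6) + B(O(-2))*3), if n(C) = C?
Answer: 118422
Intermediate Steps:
B(R) = 6 + R² - 3*R (B(R) = (R² + (-1*3)*R) + 6 = (R² - 3*R) + 6 = 6 + R² - 3*R)
2193*(n(6) + B(O(-2))*3) = 2193*(6 + (6 + (-2)² - 3*(-2))*3) = 2193*(6 + (6 + 4 + 6)*3) = 2193*(6 + 16*3) = 2193*(6 + 48) = 2193*54 = 118422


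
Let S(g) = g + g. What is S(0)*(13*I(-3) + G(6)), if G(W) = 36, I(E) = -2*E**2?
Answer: 0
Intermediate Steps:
S(g) = 2*g
S(0)*(13*I(-3) + G(6)) = (2*0)*(13*(-2*(-3)**2) + 36) = 0*(13*(-2*9) + 36) = 0*(13*(-18) + 36) = 0*(-234 + 36) = 0*(-198) = 0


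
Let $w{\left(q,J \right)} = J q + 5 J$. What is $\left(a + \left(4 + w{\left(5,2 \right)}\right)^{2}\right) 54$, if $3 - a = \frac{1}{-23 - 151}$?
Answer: $\frac{906723}{29} \approx 31266.0$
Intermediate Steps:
$w{\left(q,J \right)} = 5 J + J q$
$a = \frac{523}{174}$ ($a = 3 - \frac{1}{-23 - 151} = 3 - \frac{1}{-174} = 3 - - \frac{1}{174} = 3 + \frac{1}{174} = \frac{523}{174} \approx 3.0057$)
$\left(a + \left(4 + w{\left(5,2 \right)}\right)^{2}\right) 54 = \left(\frac{523}{174} + \left(4 + 2 \left(5 + 5\right)\right)^{2}\right) 54 = \left(\frac{523}{174} + \left(4 + 2 \cdot 10\right)^{2}\right) 54 = \left(\frac{523}{174} + \left(4 + 20\right)^{2}\right) 54 = \left(\frac{523}{174} + 24^{2}\right) 54 = \left(\frac{523}{174} + 576\right) 54 = \frac{100747}{174} \cdot 54 = \frac{906723}{29}$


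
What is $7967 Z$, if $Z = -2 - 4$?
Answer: $-47802$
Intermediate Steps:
$Z = -6$ ($Z = -2 - 4 = -6$)
$7967 Z = 7967 \left(-6\right) = -47802$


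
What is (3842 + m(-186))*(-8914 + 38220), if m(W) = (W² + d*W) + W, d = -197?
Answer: 2194843564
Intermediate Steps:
m(W) = W² - 196*W (m(W) = (W² - 197*W) + W = W² - 196*W)
(3842 + m(-186))*(-8914 + 38220) = (3842 - 186*(-196 - 186))*(-8914 + 38220) = (3842 - 186*(-382))*29306 = (3842 + 71052)*29306 = 74894*29306 = 2194843564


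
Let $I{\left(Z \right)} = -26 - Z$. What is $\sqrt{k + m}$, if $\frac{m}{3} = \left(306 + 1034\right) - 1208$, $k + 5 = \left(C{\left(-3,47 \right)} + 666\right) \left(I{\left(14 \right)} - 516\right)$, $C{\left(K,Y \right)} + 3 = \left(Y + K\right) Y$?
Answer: $i \sqrt{1518045} \approx 1232.1 i$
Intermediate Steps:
$C{\left(K,Y \right)} = -3 + Y \left(K + Y\right)$ ($C{\left(K,Y \right)} = -3 + \left(Y + K\right) Y = -3 + \left(K + Y\right) Y = -3 + Y \left(K + Y\right)$)
$k = -1518441$ ($k = -5 + \left(\left(-3 + 47^{2} - 141\right) + 666\right) \left(\left(-26 - 14\right) - 516\right) = -5 + \left(\left(-3 + 2209 - 141\right) + 666\right) \left(\left(-26 - 14\right) - 516\right) = -5 + \left(2065 + 666\right) \left(-40 - 516\right) = -5 + 2731 \left(-556\right) = -5 - 1518436 = -1518441$)
$m = 396$ ($m = 3 \left(\left(306 + 1034\right) - 1208\right) = 3 \left(1340 - 1208\right) = 3 \cdot 132 = 396$)
$\sqrt{k + m} = \sqrt{-1518441 + 396} = \sqrt{-1518045} = i \sqrt{1518045}$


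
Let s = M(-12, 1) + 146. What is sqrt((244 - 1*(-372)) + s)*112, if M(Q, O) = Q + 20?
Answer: 112*sqrt(770) ≈ 3107.9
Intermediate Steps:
M(Q, O) = 20 + Q
s = 154 (s = (20 - 12) + 146 = 8 + 146 = 154)
sqrt((244 - 1*(-372)) + s)*112 = sqrt((244 - 1*(-372)) + 154)*112 = sqrt((244 + 372) + 154)*112 = sqrt(616 + 154)*112 = sqrt(770)*112 = 112*sqrt(770)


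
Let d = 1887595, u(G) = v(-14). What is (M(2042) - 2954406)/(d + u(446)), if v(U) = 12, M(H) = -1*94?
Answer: -2954500/1887607 ≈ -1.5652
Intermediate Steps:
M(H) = -94
u(G) = 12
(M(2042) - 2954406)/(d + u(446)) = (-94 - 2954406)/(1887595 + 12) = -2954500/1887607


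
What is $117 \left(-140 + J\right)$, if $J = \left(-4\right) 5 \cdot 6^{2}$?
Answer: $-100620$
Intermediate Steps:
$J = -720$ ($J = \left(-20\right) 36 = -720$)
$117 \left(-140 + J\right) = 117 \left(-140 - 720\right) = 117 \left(-860\right) = -100620$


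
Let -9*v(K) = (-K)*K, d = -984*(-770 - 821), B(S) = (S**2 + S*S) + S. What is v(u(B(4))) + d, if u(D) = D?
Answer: 1565688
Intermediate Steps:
B(S) = S + 2*S**2 (B(S) = (S**2 + S**2) + S = 2*S**2 + S = S + 2*S**2)
d = 1565544 (d = -984*(-1591) = 1565544)
v(K) = K**2/9 (v(K) = -(-K)*K/9 = -(-1)*K**2/9 = K**2/9)
v(u(B(4))) + d = (4*(1 + 2*4))**2/9 + 1565544 = (4*(1 + 8))**2/9 + 1565544 = (4*9)**2/9 + 1565544 = (1/9)*36**2 + 1565544 = (1/9)*1296 + 1565544 = 144 + 1565544 = 1565688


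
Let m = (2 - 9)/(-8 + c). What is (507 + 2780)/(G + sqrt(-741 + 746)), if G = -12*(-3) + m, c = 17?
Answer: 9377811/100084 - 266247*sqrt(5)/100084 ≈ 87.751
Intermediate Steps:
m = -7/9 (m = (2 - 9)/(-8 + 17) = -7/9 ≈ -0.77778)
G = 317/9 (G = -12*(-3) - 7/9 = 36 - 7/9 = 317/9 ≈ 35.222)
(507 + 2780)/(G + sqrt(-741 + 746)) = (507 + 2780)/(317/9 + sqrt(-741 + 746)) = 3287/(317/9 + sqrt(5))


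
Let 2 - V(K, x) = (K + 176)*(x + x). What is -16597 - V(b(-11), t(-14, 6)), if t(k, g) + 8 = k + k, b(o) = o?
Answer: -28479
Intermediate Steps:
t(k, g) = -8 + 2*k (t(k, g) = -8 + (k + k) = -8 + 2*k)
V(K, x) = 2 - 2*x*(176 + K) (V(K, x) = 2 - (K + 176)*(x + x) = 2 - (176 + K)*2*x = 2 - 2*x*(176 + K))
-16597 - V(b(-11), t(-14, 6)) = -16597 - (2 - 352*(-8 + 2*(-14)) - 2*(-11)*(-8 + 2*(-14))) = -16597 - (2 - 352*(-8 - 28) - 2*(-11)*(-8 - 28)) = -16597 - (2 - 352*(-36) - 2*(-11)*(-36)) = -16597 - (2 + 12672 - 792) = -16597 - 1*11882 = -16597 - 11882 = -28479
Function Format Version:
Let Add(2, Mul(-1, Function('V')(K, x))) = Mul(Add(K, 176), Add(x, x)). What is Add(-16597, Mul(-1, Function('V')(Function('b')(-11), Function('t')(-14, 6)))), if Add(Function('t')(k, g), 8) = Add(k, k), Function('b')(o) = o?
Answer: -28479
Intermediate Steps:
Function('t')(k, g) = Add(-8, Mul(2, k)) (Function('t')(k, g) = Add(-8, Add(k, k)) = Add(-8, Mul(2, k)))
Function('V')(K, x) = Add(2, Mul(-2, x, Add(176, K))) (Function('V')(K, x) = Add(2, Mul(-1, Mul(Add(K, 176), Add(x, x)))) = Add(2, Mul(-1, Mul(Add(176, K), Mul(2, x)))) = Add(2, Mul(-1, Mul(2, x, Add(176, K)))) = Add(2, Mul(-2, x, Add(176, K))))
Add(-16597, Mul(-1, Function('V')(Function('b')(-11), Function('t')(-14, 6)))) = Add(-16597, Mul(-1, Add(2, Mul(-352, Add(-8, Mul(2, -14))), Mul(-2, -11, Add(-8, Mul(2, -14)))))) = Add(-16597, Mul(-1, Add(2, Mul(-352, Add(-8, -28)), Mul(-2, -11, Add(-8, -28))))) = Add(-16597, Mul(-1, Add(2, Mul(-352, -36), Mul(-2, -11, -36)))) = Add(-16597, Mul(-1, Add(2, 12672, -792))) = Add(-16597, Mul(-1, 11882)) = Add(-16597, -11882) = -28479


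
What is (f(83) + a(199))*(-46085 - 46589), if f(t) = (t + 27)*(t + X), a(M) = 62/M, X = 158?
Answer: -488906506048/199 ≈ -2.4568e+9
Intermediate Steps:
f(t) = (27 + t)*(158 + t) (f(t) = (t + 27)*(t + 158) = (27 + t)*(158 + t))
(f(83) + a(199))*(-46085 - 46589) = ((4266 + 83² + 185*83) + 62/199)*(-46085 - 46589) = ((4266 + 6889 + 15355) + 62*(1/199))*(-92674) = (26510 + 62/199)*(-92674) = (5275552/199)*(-92674) = -488906506048/199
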